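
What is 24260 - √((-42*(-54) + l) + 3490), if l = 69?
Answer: 24260 - √5827 ≈ 24184.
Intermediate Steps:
24260 - √((-42*(-54) + l) + 3490) = 24260 - √((-42*(-54) + 69) + 3490) = 24260 - √((2268 + 69) + 3490) = 24260 - √(2337 + 3490) = 24260 - √5827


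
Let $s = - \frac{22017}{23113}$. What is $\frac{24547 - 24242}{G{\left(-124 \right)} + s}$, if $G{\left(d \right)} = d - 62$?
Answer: $- \frac{1409893}{864207} \approx -1.6314$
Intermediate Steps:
$G{\left(d \right)} = -62 + d$
$s = - \frac{22017}{23113}$ ($s = \left(-22017\right) \frac{1}{23113} = - \frac{22017}{23113} \approx -0.95258$)
$\frac{24547 - 24242}{G{\left(-124 \right)} + s} = \frac{24547 - 24242}{\left(-62 - 124\right) - \frac{22017}{23113}} = \frac{305}{-186 - \frac{22017}{23113}} = \frac{305}{- \frac{4321035}{23113}} = 305 \left(- \frac{23113}{4321035}\right) = - \frac{1409893}{864207}$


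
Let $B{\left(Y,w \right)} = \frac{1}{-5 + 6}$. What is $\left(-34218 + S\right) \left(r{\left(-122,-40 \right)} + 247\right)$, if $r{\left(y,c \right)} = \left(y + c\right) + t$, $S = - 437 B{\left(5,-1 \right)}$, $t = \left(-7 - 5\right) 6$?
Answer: $-450515$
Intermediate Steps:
$B{\left(Y,w \right)} = 1$ ($B{\left(Y,w \right)} = 1^{-1} = 1$)
$t = -72$ ($t = \left(-12\right) 6 = -72$)
$S = -437$ ($S = \left(-437\right) 1 = -437$)
$r{\left(y,c \right)} = -72 + c + y$ ($r{\left(y,c \right)} = \left(y + c\right) - 72 = \left(c + y\right) - 72 = -72 + c + y$)
$\left(-34218 + S\right) \left(r{\left(-122,-40 \right)} + 247\right) = \left(-34218 - 437\right) \left(\left(-72 - 40 - 122\right) + 247\right) = - 34655 \left(-234 + 247\right) = \left(-34655\right) 13 = -450515$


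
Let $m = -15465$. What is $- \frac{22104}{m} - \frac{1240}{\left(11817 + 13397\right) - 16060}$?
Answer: $\frac{30527236}{23594435} \approx 1.2938$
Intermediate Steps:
$- \frac{22104}{m} - \frac{1240}{\left(11817 + 13397\right) - 16060} = - \frac{22104}{-15465} - \frac{1240}{\left(11817 + 13397\right) - 16060} = \left(-22104\right) \left(- \frac{1}{15465}\right) - \frac{1240}{25214 - 16060} = \frac{7368}{5155} - \frac{1240}{9154} = \frac{7368}{5155} - \frac{620}{4577} = \frac{30527236}{23594435}$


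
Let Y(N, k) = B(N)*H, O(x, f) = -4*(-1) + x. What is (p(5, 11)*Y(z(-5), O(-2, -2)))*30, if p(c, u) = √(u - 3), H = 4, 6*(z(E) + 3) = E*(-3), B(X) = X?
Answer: -120*√2 ≈ -169.71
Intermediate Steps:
z(E) = -3 - E/2 (z(E) = -3 + (E*(-3))/6 = -3 + (-3*E)/6 = -3 - E/2)
O(x, f) = 4 + x
Y(N, k) = 4*N (Y(N, k) = N*4 = 4*N)
p(c, u) = √(-3 + u)
(p(5, 11)*Y(z(-5), O(-2, -2)))*30 = (√(-3 + 11)*(4*(-3 - ½*(-5))))*30 = (√8*(4*(-3 + 5/2)))*30 = ((2*√2)*(4*(-½)))*30 = ((2*√2)*(-2))*30 = -4*√2*30 = -120*√2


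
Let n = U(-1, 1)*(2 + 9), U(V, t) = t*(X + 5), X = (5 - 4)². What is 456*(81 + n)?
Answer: 67032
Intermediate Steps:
X = 1 (X = 1² = 1)
U(V, t) = 6*t (U(V, t) = t*(1 + 5) = t*6 = 6*t)
n = 66 (n = (6*1)*(2 + 9) = 6*11 = 66)
456*(81 + n) = 456*(81 + 66) = 456*147 = 67032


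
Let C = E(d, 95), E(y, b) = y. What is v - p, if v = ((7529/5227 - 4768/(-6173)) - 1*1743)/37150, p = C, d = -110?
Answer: 2635998954600/23973839353 ≈ 109.95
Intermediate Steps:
C = -110
p = -110
v = -1123374230/23973839353 (v = ((7529*(1/5227) - 4768*(-1/6173)) - 1743)*(1/37150) = ((7529/5227 + 4768/6173) - 1743)*(1/37150) = (71398853/32266271 - 1743)*(1/37150) = -56168711500/32266271*1/37150 = -1123374230/23973839353 ≈ -0.046858)
v - p = -1123374230/23973839353 - 1*(-110) = -1123374230/23973839353 + 110 = 2635998954600/23973839353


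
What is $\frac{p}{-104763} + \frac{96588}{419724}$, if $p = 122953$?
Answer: $- \frac{1152429898}{1221431817} \approx -0.94351$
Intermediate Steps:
$\frac{p}{-104763} + \frac{96588}{419724} = \frac{122953}{-104763} + \frac{96588}{419724} = 122953 \left(- \frac{1}{104763}\right) + 96588 \cdot \frac{1}{419724} = - \frac{122953}{104763} + \frac{2683}{11659} = - \frac{1152429898}{1221431817}$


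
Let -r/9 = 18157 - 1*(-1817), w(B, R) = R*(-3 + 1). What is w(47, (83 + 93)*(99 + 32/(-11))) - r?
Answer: 145942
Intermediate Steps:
w(B, R) = -2*R (w(B, R) = R*(-2) = -2*R)
r = -179766 (r = -9*(18157 - 1*(-1817)) = -9*(18157 + 1817) = -9*19974 = -179766)
w(47, (83 + 93)*(99 + 32/(-11))) - r = -2*(83 + 93)*(99 + 32/(-11)) - 1*(-179766) = -352*(99 + 32*(-1/11)) + 179766 = -352*(99 - 32/11) + 179766 = -352*1057/11 + 179766 = -2*16912 + 179766 = -33824 + 179766 = 145942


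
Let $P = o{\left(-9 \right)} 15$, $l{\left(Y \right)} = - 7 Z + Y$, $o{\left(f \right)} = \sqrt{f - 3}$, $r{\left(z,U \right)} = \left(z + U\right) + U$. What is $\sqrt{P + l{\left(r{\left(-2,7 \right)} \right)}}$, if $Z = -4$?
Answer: $\sqrt{40 + 30 i \sqrt{3}} \approx 7.2655 + 3.5759 i$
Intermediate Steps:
$r{\left(z,U \right)} = z + 2 U$ ($r{\left(z,U \right)} = \left(U + z\right) + U = z + 2 U$)
$o{\left(f \right)} = \sqrt{-3 + f}$
$l{\left(Y \right)} = 28 + Y$ ($l{\left(Y \right)} = \left(-7\right) \left(-4\right) + Y = 28 + Y$)
$P = 30 i \sqrt{3}$ ($P = \sqrt{-3 - 9} \cdot 15 = \sqrt{-12} \cdot 15 = 2 i \sqrt{3} \cdot 15 = 30 i \sqrt{3} \approx 51.962 i$)
$\sqrt{P + l{\left(r{\left(-2,7 \right)} \right)}} = \sqrt{30 i \sqrt{3} + \left(28 + \left(-2 + 2 \cdot 7\right)\right)} = \sqrt{30 i \sqrt{3} + \left(28 + \left(-2 + 14\right)\right)} = \sqrt{30 i \sqrt{3} + \left(28 + 12\right)} = \sqrt{30 i \sqrt{3} + 40} = \sqrt{40 + 30 i \sqrt{3}}$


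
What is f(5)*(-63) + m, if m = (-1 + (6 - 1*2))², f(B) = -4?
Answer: 261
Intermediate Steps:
m = 9 (m = (-1 + (6 - 2))² = (-1 + 4)² = 3² = 9)
f(5)*(-63) + m = -4*(-63) + 9 = 252 + 9 = 261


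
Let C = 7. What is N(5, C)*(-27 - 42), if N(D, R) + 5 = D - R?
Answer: 483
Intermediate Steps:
N(D, R) = -5 + D - R (N(D, R) = -5 + (D - R) = -5 + D - R)
N(5, C)*(-27 - 42) = (-5 + 5 - 1*7)*(-27 - 42) = (-5 + 5 - 7)*(-69) = -7*(-69) = 483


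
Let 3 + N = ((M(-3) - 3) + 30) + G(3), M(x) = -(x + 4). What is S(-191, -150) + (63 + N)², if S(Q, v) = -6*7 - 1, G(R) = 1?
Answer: 7526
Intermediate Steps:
M(x) = -4 - x (M(x) = -(4 + x) = -4 - x)
S(Q, v) = -43 (S(Q, v) = -42 - 1 = -43)
N = 24 (N = -3 + ((((-4 - 1*(-3)) - 3) + 30) + 1) = -3 + ((((-4 + 3) - 3) + 30) + 1) = -3 + (((-1 - 3) + 30) + 1) = -3 + ((-4 + 30) + 1) = -3 + (26 + 1) = -3 + 27 = 24)
S(-191, -150) + (63 + N)² = -43 + (63 + 24)² = -43 + 87² = -43 + 7569 = 7526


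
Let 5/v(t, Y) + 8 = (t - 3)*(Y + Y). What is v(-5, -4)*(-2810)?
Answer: -7025/28 ≈ -250.89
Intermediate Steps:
v(t, Y) = 5/(-8 + 2*Y*(-3 + t)) (v(t, Y) = 5/(-8 + (t - 3)*(Y + Y)) = 5/(-8 + (-3 + t)*(2*Y)) = 5/(-8 + 2*Y*(-3 + t)))
v(-5, -4)*(-2810) = (5/(2*(-4 - 3*(-4) - 4*(-5))))*(-2810) = (5/(2*(-4 + 12 + 20)))*(-2810) = ((5/2)/28)*(-2810) = ((5/2)*(1/28))*(-2810) = (5/56)*(-2810) = -7025/28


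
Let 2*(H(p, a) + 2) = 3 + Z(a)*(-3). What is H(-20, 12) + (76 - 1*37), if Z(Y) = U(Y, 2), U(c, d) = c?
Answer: 41/2 ≈ 20.500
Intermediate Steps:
Z(Y) = Y
H(p, a) = -½ - 3*a/2 (H(p, a) = -2 + (3 + a*(-3))/2 = -2 + (3 - 3*a)/2 = -2 + (3/2 - 3*a/2) = -½ - 3*a/2)
H(-20, 12) + (76 - 1*37) = (-½ - 3/2*12) + (76 - 1*37) = (-½ - 18) + (76 - 37) = -37/2 + 39 = 41/2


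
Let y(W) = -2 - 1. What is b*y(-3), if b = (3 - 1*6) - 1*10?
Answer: 39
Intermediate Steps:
y(W) = -3
b = -13 (b = (3 - 6) - 10 = -3 - 10 = -13)
b*y(-3) = -13*(-3) = 39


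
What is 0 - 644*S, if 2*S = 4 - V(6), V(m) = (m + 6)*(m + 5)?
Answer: 41216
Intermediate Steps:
V(m) = (5 + m)*(6 + m) (V(m) = (6 + m)*(5 + m) = (5 + m)*(6 + m))
S = -64 (S = (4 - (30 + 6² + 11*6))/2 = (4 - (30 + 36 + 66))/2 = (4 - 1*132)/2 = (4 - 132)/2 = (½)*(-128) = -64)
0 - 644*S = 0 - 644*(-64) = 0 - 23*(-1792) = 0 + 41216 = 41216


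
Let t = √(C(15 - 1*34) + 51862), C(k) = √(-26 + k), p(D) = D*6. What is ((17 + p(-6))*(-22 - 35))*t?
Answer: 1083*√(51862 + 3*I*√5) ≈ 2.4663e+5 + 15.951*I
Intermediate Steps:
p(D) = 6*D
t = √(51862 + 3*I*√5) (t = √(√(-26 + (15 - 1*34)) + 51862) = √(√(-26 + (15 - 34)) + 51862) = √(√(-26 - 19) + 51862) = √(√(-45) + 51862) = √(3*I*√5 + 51862) = √(51862 + 3*I*√5) ≈ 227.73 + 0.015*I)
((17 + p(-6))*(-22 - 35))*t = ((17 + 6*(-6))*(-22 - 35))*√(51862 + 3*I*√5) = ((17 - 36)*(-57))*√(51862 + 3*I*√5) = (-19*(-57))*√(51862 + 3*I*√5) = 1083*√(51862 + 3*I*√5)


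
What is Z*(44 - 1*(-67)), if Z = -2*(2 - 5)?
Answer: 666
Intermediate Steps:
Z = 6 (Z = -2*(-3) = 6)
Z*(44 - 1*(-67)) = 6*(44 - 1*(-67)) = 6*(44 + 67) = 6*111 = 666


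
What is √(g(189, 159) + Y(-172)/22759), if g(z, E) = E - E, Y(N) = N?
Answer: 2*I*√978637/22759 ≈ 0.086934*I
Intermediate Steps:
g(z, E) = 0
√(g(189, 159) + Y(-172)/22759) = √(0 - 172/22759) = √(-172/22759) = 2*I*√978637/22759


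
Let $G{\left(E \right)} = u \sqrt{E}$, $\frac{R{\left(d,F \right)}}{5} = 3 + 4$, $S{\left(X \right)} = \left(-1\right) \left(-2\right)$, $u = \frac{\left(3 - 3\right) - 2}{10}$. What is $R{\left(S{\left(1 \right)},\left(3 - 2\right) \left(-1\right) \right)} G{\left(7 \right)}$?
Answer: $- 7 \sqrt{7} \approx -18.52$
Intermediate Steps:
$u = - \frac{1}{5}$ ($u = \left(0 - 2\right) \frac{1}{10} = \left(-2\right) \frac{1}{10} = - \frac{1}{5} \approx -0.2$)
$S{\left(X \right)} = 2$
$R{\left(d,F \right)} = 35$ ($R{\left(d,F \right)} = 5 \left(3 + 4\right) = 5 \cdot 7 = 35$)
$G{\left(E \right)} = - \frac{\sqrt{E}}{5}$
$R{\left(S{\left(1 \right)},\left(3 - 2\right) \left(-1\right) \right)} G{\left(7 \right)} = 35 \left(- \frac{\sqrt{7}}{5}\right) = - 7 \sqrt{7}$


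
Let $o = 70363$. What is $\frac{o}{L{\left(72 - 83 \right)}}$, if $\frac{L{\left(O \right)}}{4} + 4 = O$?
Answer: $- \frac{70363}{60} \approx -1172.7$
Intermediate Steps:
$L{\left(O \right)} = -16 + 4 O$
$\frac{o}{L{\left(72 - 83 \right)}} = \frac{70363}{-16 + 4 \left(72 - 83\right)} = \frac{70363}{-16 + 4 \left(-11\right)} = \frac{70363}{-16 - 44} = \frac{70363}{-60} = 70363 \left(- \frac{1}{60}\right) = - \frac{70363}{60}$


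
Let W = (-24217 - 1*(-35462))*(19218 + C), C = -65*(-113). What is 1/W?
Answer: 1/298700935 ≈ 3.3478e-9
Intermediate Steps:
C = 7345
W = 298700935 (W = (-24217 - 1*(-35462))*(19218 + 7345) = (-24217 + 35462)*26563 = 11245*26563 = 298700935)
1/W = 1/298700935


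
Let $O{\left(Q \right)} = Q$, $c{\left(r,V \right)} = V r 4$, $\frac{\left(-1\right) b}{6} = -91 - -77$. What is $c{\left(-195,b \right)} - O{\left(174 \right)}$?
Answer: $-65694$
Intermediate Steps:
$b = 84$ ($b = - 6 \left(-91 - -77\right) = - 6 \left(-91 + 77\right) = \left(-6\right) \left(-14\right) = 84$)
$c{\left(r,V \right)} = 4 V r$
$c{\left(-195,b \right)} - O{\left(174 \right)} = 4 \cdot 84 \left(-195\right) - 174 = -65520 - 174 = -65694$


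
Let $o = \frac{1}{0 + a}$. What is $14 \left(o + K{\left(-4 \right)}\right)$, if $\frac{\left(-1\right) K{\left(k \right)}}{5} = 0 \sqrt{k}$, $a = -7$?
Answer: $-2$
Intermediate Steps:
$K{\left(k \right)} = 0$ ($K{\left(k \right)} = - 5 \cdot 0 \sqrt{k} = \left(-5\right) 0 = 0$)
$o = - \frac{1}{7}$ ($o = \frac{1}{0 - 7} = \frac{1}{-7} = - \frac{1}{7} \approx -0.14286$)
$14 \left(o + K{\left(-4 \right)}\right) = 14 \left(- \frac{1}{7} + 0\right) = 14 \left(- \frac{1}{7}\right) = -2$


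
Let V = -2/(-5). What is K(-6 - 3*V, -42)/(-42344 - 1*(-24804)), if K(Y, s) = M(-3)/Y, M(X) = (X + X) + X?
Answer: -1/14032 ≈ -7.1266e-5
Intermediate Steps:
V = ⅖ (V = -2*(-⅕) = ⅖ ≈ 0.40000)
M(X) = 3*X (M(X) = 2*X + X = 3*X)
K(Y, s) = -9/Y (K(Y, s) = (3*(-3))/Y = -9/Y)
K(-6 - 3*V, -42)/(-42344 - 1*(-24804)) = (-9/(-6 - 3*⅖))/(-42344 - 1*(-24804)) = (-9/(-6 - 6/5))/(-42344 + 24804) = -9/(-36/5)/(-17540) = -9*(-5/36)*(-1/17540) = (5/4)*(-1/17540) = -1/14032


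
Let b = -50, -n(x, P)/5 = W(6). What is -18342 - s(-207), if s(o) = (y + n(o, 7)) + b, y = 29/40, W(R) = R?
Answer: -730509/40 ≈ -18263.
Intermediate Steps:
n(x, P) = -30 (n(x, P) = -5*6 = -30)
y = 29/40 (y = 29*(1/40) = 29/40 ≈ 0.72500)
s(o) = -3171/40 (s(o) = (29/40 - 30) - 50 = -1171/40 - 50 = -3171/40)
-18342 - s(-207) = -18342 - 1*(-3171/40) = -18342 + 3171/40 = -730509/40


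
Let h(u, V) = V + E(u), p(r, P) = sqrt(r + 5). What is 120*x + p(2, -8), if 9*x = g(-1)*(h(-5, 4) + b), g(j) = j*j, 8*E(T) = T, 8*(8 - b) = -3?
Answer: 470/3 + sqrt(7) ≈ 159.31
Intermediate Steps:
b = 67/8 (b = 8 - 1/8*(-3) = 8 + 3/8 = 67/8 ≈ 8.3750)
E(T) = T/8
p(r, P) = sqrt(5 + r)
g(j) = j**2
h(u, V) = V + u/8
x = 47/36 (x = ((-1)**2*((4 + (1/8)*(-5)) + 67/8))/9 = (1*((4 - 5/8) + 67/8))/9 = (1*(27/8 + 67/8))/9 = (1*(47/4))/9 = (1/9)*(47/4) = 47/36 ≈ 1.3056)
120*x + p(2, -8) = 120*(47/36) + sqrt(5 + 2) = 470/3 + sqrt(7)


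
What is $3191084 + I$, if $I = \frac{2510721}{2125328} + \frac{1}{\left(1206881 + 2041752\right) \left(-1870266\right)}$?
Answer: $\frac{20603376358099402355621933}{6456542269263430992} \approx 3.1911 \cdot 10^{6}$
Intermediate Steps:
$I = \frac{7627329175931946605}{6456542269263430992}$ ($I = 2510721 \cdot \frac{1}{2125328} + \frac{1}{3248633} \left(- \frac{1}{1870266}\right) = \frac{2510721}{2125328} + \frac{1}{3248633} \left(- \frac{1}{1870266}\right) = \frac{2510721}{2125328} - \frac{1}{6075807846378} = \frac{7627329175931946605}{6456542269263430992} \approx 1.1813$)
$3191084 + I = 3191084 + \frac{7627329175931946605}{6456542269263430992} = \frac{20603376358099402355621933}{6456542269263430992}$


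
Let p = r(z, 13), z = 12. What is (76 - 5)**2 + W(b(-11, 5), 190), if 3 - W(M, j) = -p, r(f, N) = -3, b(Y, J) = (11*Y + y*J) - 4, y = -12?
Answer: 5041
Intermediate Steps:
b(Y, J) = -4 - 12*J + 11*Y (b(Y, J) = (11*Y - 12*J) - 4 = (-12*J + 11*Y) - 4 = -4 - 12*J + 11*Y)
p = -3
W(M, j) = 0 (W(M, j) = 3 - (-1)*(-3) = 3 - 1*3 = 3 - 3 = 0)
(76 - 5)**2 + W(b(-11, 5), 190) = (76 - 5)**2 + 0 = 71**2 + 0 = 5041 + 0 = 5041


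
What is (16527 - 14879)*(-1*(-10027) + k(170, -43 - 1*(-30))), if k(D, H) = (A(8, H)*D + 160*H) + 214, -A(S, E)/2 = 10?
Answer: 7846128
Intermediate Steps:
A(S, E) = -20 (A(S, E) = -2*10 = -20)
k(D, H) = 214 - 20*D + 160*H (k(D, H) = (-20*D + 160*H) + 214 = 214 - 20*D + 160*H)
(16527 - 14879)*(-1*(-10027) + k(170, -43 - 1*(-30))) = (16527 - 14879)*(-1*(-10027) + (214 - 20*170 + 160*(-43 - 1*(-30)))) = 1648*(10027 + (214 - 3400 + 160*(-43 + 30))) = 1648*(10027 + (214 - 3400 + 160*(-13))) = 1648*(10027 + (214 - 3400 - 2080)) = 1648*(10027 - 5266) = 1648*4761 = 7846128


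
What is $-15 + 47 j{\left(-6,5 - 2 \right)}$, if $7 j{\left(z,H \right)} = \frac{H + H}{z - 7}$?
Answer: $- \frac{1647}{91} \approx -18.099$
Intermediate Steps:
$j{\left(z,H \right)} = \frac{2 H}{7 \left(-7 + z\right)}$ ($j{\left(z,H \right)} = \frac{\left(H + H\right) \frac{1}{z - 7}}{7} = \frac{2 H \frac{1}{-7 + z}}{7} = \frac{2 H}{7 \left(-7 + z\right)}$)
$-15 + 47 j{\left(-6,5 - 2 \right)} = -15 + 47 \frac{2 \left(5 - 2\right)}{7 \left(-7 - 6\right)} = -15 + 47 \frac{2 \left(5 - 2\right)}{7 \left(-13\right)} = -15 + 47 \cdot \frac{2}{7} \cdot 3 \left(- \frac{1}{13}\right) = -15 + 47 \left(- \frac{6}{91}\right) = -15 - \frac{282}{91} = - \frac{1647}{91}$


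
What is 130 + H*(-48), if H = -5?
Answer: 370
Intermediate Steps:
130 + H*(-48) = 130 - 5*(-48) = 130 + 240 = 370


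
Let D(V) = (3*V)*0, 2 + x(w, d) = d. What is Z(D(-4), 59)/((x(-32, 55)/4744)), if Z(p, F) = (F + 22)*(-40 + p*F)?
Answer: -15370560/53 ≈ -2.9001e+5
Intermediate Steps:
x(w, d) = -2 + d
D(V) = 0
Z(p, F) = (-40 + F*p)*(22 + F) (Z(p, F) = (22 + F)*(-40 + F*p) = (-40 + F*p)*(22 + F))
Z(D(-4), 59)/((x(-32, 55)/4744)) = (-880 - 40*59 + 0*59**2 + 22*59*0)/(((-2 + 55)/4744)) = (-880 - 2360 + 0*3481 + 0)/((53*(1/4744))) = (-880 - 2360 + 0 + 0)/(53/4744) = -3240*4744/53 = -15370560/53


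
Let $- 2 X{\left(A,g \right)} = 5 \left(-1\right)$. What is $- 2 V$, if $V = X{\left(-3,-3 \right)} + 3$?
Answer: $-11$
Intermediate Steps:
$X{\left(A,g \right)} = \frac{5}{2}$ ($X{\left(A,g \right)} = - \frac{5 \left(-1\right)}{2} = \left(- \frac{1}{2}\right) \left(-5\right) = \frac{5}{2}$)
$V = \frac{11}{2}$ ($V = \frac{5}{2} + 3 = \frac{11}{2} \approx 5.5$)
$- 2 V = \left(-2\right) \frac{11}{2} = -11$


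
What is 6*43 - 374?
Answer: -116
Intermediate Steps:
6*43 - 374 = 258 - 374 = -116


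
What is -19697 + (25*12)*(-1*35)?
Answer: -30197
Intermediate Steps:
-19697 + (25*12)*(-1*35) = -19697 + 300*(-35) = -19697 - 10500 = -30197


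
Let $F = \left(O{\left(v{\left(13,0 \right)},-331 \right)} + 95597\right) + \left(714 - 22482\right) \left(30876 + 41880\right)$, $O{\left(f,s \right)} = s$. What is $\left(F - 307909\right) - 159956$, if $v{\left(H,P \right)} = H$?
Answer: $-1584125207$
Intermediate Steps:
$F = -1583657342$ ($F = \left(-331 + 95597\right) + \left(714 - 22482\right) \left(30876 + 41880\right) = 95266 - 1583752608 = -1583657342$)
$\left(F - 307909\right) - 159956 = \left(-1583657342 - 307909\right) - 159956 = -1583965251 - 159956 = -1584125207$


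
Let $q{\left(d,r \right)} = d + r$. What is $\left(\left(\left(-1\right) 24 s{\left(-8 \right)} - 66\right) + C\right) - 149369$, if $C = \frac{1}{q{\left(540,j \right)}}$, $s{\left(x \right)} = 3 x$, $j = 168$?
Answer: $- \frac{105392171}{708} \approx -1.4886 \cdot 10^{5}$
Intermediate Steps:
$C = \frac{1}{708}$ ($C = \frac{1}{540 + 168} = \frac{1}{708} \approx 0.0014124$)
$\left(\left(\left(-1\right) 24 s{\left(-8 \right)} - 66\right) + C\right) - 149369 = \left(\left(\left(-1\right) 24 \cdot 3 \left(-8\right) - 66\right) + \frac{1}{708}\right) - 149369 = \left(\left(\left(-24\right) \left(-24\right) - 66\right) + \frac{1}{708}\right) - 149369 = \left(\left(576 - 66\right) + \frac{1}{708}\right) - 149369 = \left(510 + \frac{1}{708}\right) - 149369 = \frac{361081}{708} - 149369 = - \frac{105392171}{708}$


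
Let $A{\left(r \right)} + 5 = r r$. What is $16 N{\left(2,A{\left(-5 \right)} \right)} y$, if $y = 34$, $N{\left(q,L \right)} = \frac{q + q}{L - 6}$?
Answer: $\frac{1088}{7} \approx 155.43$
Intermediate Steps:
$A{\left(r \right)} = -5 + r^{2}$ ($A{\left(r \right)} = -5 + r r = -5 + r^{2}$)
$N{\left(q,L \right)} = \frac{2 q}{-6 + L}$
$16 N{\left(2,A{\left(-5 \right)} \right)} y = 16 \cdot 2 \cdot 2 \frac{1}{-6 - \left(5 - \left(-5\right)^{2}\right)} 34 = 16 \cdot 2 \cdot 2 \frac{1}{-6 + \left(-5 + 25\right)} 34 = 16 \cdot 2 \cdot 2 \frac{1}{-6 + 20} \cdot 34 = 16 \cdot 2 \cdot 2 \cdot \frac{1}{14} \cdot 34 = 16 \cdot \frac{2}{7} \cdot 34 = \frac{32}{7} \cdot 34 = \frac{1088}{7}$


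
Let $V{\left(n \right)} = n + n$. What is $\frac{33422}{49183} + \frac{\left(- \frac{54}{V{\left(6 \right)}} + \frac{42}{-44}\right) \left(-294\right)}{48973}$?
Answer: $\frac{18872119786}{26495029649} \approx 0.71229$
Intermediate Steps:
$V{\left(n \right)} = 2 n$
$\frac{33422}{49183} + \frac{\left(- \frac{54}{V{\left(6 \right)}} + \frac{42}{-44}\right) \left(-294\right)}{48973} = \frac{33422}{49183} + \frac{\left(- \frac{54}{2 \cdot 6} + \frac{42}{-44}\right) \left(-294\right)}{48973} = 33422 \cdot \frac{1}{49183} + \left(- \frac{54}{12} + 42 \left(- \frac{1}{44}\right)\right) \left(-294\right) \frac{1}{48973} = \frac{33422}{49183} + \left(\left(-54\right) \frac{1}{12} - \frac{21}{22}\right) \left(-294\right) \frac{1}{48973} = \frac{33422}{49183} + \left(- \frac{9}{2} - \frac{21}{22}\right) \left(-294\right) \frac{1}{48973} = \frac{33422}{49183} + \left(- \frac{60}{11}\right) \left(-294\right) \frac{1}{48973} = \frac{33422}{49183} + \frac{17640}{11} \cdot \frac{1}{48973} = \frac{33422}{49183} + \frac{17640}{538703} = \frac{18872119786}{26495029649}$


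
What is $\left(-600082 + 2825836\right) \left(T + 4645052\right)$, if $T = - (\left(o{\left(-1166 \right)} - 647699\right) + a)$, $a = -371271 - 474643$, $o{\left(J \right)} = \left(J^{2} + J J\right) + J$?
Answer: $7613678997126$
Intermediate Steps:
$o{\left(J \right)} = J + 2 J^{2}$ ($o{\left(J \right)} = \left(J^{2} + J^{2}\right) + J = 2 J^{2} + J = J + 2 J^{2}$)
$a = -845914$
$T = -1224333$ ($T = - (\left(- 1166 \left(1 + 2 \left(-1166\right)\right) - 647699\right) - 845914) = - (\left(- 1166 \left(1 - 2332\right) - 647699\right) - 845914) = - (\left(\left(-1166\right) \left(-2331\right) - 647699\right) - 845914) = - (\left(2717946 - 647699\right) - 845914) = - (2070247 - 845914) = \left(-1\right) 1224333 = -1224333$)
$\left(-600082 + 2825836\right) \left(T + 4645052\right) = \left(-600082 + 2825836\right) \left(-1224333 + 4645052\right) = 2225754 \cdot 3420719 = 7613678997126$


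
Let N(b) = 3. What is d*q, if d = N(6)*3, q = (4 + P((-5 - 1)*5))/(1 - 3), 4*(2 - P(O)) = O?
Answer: -243/4 ≈ -60.750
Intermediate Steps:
P(O) = 2 - O/4
q = -27/4 (q = (4 + (2 - (-5 - 1)*5/4))/(1 - 3) = (4 + (2 - (-3)*5/2))/(-2) = (4 + (2 - ¼*(-30)))*(-½) = (4 + (2 + 15/2))*(-½) = (4 + 19/2)*(-½) = (27/2)*(-½) = -27/4 ≈ -6.7500)
d = 9 (d = 3*3 = 9)
d*q = 9*(-27/4) = -243/4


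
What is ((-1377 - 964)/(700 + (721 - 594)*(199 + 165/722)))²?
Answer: 2856782800804/352442837918521 ≈ 0.0081057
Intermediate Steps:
((-1377 - 964)/(700 + (721 - 594)*(199 + 165/722)))² = (-2341/(700 + 127*(199 + 165*(1/722))))² = (-2341/(700 + 127*(199 + 165/722)))² = (-2341/(700 + 127*(143843/722)))² = (-2341/(700 + 18268061/722))² = (-2341/18773461/722)² = (-2341*722/18773461)² = (-1690202/18773461)² = 2856782800804/352442837918521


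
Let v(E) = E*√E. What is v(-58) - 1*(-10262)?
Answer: 10262 - 58*I*√58 ≈ 10262.0 - 441.71*I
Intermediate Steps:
v(E) = E^(3/2)
v(-58) - 1*(-10262) = (-58)^(3/2) - 1*(-10262) = -58*I*√58 + 10262 = 10262 - 58*I*√58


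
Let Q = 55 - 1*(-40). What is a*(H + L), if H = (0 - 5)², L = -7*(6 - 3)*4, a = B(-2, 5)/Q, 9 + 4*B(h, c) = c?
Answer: 59/95 ≈ 0.62105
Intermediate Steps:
B(h, c) = -9/4 + c/4
Q = 95 (Q = 55 + 40 = 95)
a = -1/95 (a = (-9/4 + (¼)*5)/95 = (-9/4 + 5/4)*(1/95) = -1*1/95 = -1/95 ≈ -0.010526)
L = -84 (L = -21*4 = -7*12 = -84)
H = 25 (H = (-5)² = 25)
a*(H + L) = -(25 - 84)/95 = -1/95*(-59) = 59/95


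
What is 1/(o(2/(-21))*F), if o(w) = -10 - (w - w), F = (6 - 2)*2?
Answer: -1/80 ≈ -0.012500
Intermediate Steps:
F = 8 (F = 4*2 = 8)
o(w) = -10 (o(w) = -10 - 1*0 = -10 + 0 = -10)
1/(o(2/(-21))*F) = 1/(-10*8) = 1/(-80) = -1/80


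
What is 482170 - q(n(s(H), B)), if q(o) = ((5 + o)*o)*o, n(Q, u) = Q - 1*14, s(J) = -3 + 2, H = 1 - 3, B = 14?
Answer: 484420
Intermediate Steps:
H = -2
s(J) = -1
n(Q, u) = -14 + Q (n(Q, u) = Q - 14 = -14 + Q)
q(o) = o**2*(5 + o) (q(o) = (o*(5 + o))*o = o**2*(5 + o))
482170 - q(n(s(H), B)) = 482170 - (-14 - 1)**2*(5 + (-14 - 1)) = 482170 - (-15)**2*(5 - 15) = 482170 - 225*(-10) = 482170 - 1*(-2250) = 482170 + 2250 = 484420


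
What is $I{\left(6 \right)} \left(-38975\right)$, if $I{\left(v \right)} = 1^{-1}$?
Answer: $-38975$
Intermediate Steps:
$I{\left(v \right)} = 1$
$I{\left(6 \right)} \left(-38975\right) = 1 \left(-38975\right) = -38975$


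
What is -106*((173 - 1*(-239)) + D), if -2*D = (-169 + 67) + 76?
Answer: -45050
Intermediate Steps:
D = 13 (D = -((-169 + 67) + 76)/2 = -(-102 + 76)/2 = -½*(-26) = 13)
-106*((173 - 1*(-239)) + D) = -106*((173 - 1*(-239)) + 13) = -106*((173 + 239) + 13) = -106*(412 + 13) = -106*425 = -45050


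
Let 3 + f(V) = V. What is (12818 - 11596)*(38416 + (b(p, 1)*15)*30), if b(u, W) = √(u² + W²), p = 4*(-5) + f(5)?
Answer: 46944352 + 2749500*√13 ≈ 5.6858e+7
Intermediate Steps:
f(V) = -3 + V
p = -18 (p = 4*(-5) + (-3 + 5) = -20 + 2 = -18)
b(u, W) = √(W² + u²)
(12818 - 11596)*(38416 + (b(p, 1)*15)*30) = (12818 - 11596)*(38416 + (√(1² + (-18)²)*15)*30) = 1222*(38416 + (√(1 + 324)*15)*30) = 1222*(38416 + (√325*15)*30) = 1222*(38416 + ((5*√13)*15)*30) = 1222*(38416 + (75*√13)*30) = 1222*(38416 + 2250*√13) = 46944352 + 2749500*√13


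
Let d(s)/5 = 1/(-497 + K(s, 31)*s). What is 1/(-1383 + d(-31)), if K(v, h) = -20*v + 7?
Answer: -19934/27568727 ≈ -0.00072307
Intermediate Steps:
K(v, h) = 7 - 20*v
d(s) = 5/(-497 + s*(7 - 20*s)) (d(s) = 5/(-497 + (7 - 20*s)*s) = 5/(-497 + s*(7 - 20*s)))
1/(-1383 + d(-31)) = 1/(-1383 - 5/(497 - 31*(-7 + 20*(-31)))) = 1/(-1383 - 5/(497 - 31*(-7 - 620))) = 1/(-1383 - 5/(497 - 31*(-627))) = 1/(-1383 - 5/(497 + 19437)) = 1/(-1383 - 5/19934) = 1/(-27568727/19934) = -19934/27568727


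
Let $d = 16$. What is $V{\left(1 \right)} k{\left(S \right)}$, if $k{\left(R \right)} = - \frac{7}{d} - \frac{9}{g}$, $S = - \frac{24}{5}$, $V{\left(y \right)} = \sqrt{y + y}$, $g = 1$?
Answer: $- \frac{151 \sqrt{2}}{16} \approx -13.347$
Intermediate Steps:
$V{\left(y \right)} = \sqrt{2} \sqrt{y}$ ($V{\left(y \right)} = \sqrt{2 y} = \sqrt{2} \sqrt{y}$)
$S = - \frac{24}{5}$ ($S = \left(-24\right) \frac{1}{5} = - \frac{24}{5} \approx -4.8$)
$k{\left(R \right)} = - \frac{151}{16}$ ($k{\left(R \right)} = - \frac{7}{16} - \frac{9}{1} = \left(-7\right) \frac{1}{16} - 9 = - \frac{7}{16} - 9 = - \frac{151}{16}$)
$V{\left(1 \right)} k{\left(S \right)} = \sqrt{2} \sqrt{1} \left(- \frac{151}{16}\right) = \sqrt{2} \cdot 1 \left(- \frac{151}{16}\right) = \sqrt{2} \left(- \frac{151}{16}\right) = - \frac{151 \sqrt{2}}{16}$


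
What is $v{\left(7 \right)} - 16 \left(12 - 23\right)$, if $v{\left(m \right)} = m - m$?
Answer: $176$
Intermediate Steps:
$v{\left(m \right)} = 0$
$v{\left(7 \right)} - 16 \left(12 - 23\right) = 0 - 16 \left(12 - 23\right) = 0 - -176 = 0 + 176 = 176$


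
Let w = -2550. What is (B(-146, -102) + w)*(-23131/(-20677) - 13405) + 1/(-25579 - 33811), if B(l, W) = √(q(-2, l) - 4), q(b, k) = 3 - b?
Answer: 41956694181495263/1228007030 ≈ 3.4166e+7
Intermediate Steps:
B(l, W) = 1 (B(l, W) = √((3 - 1*(-2)) - 4) = √((3 + 2) - 4) = √(5 - 4) = √1 = 1)
(B(-146, -102) + w)*(-23131/(-20677) - 13405) + 1/(-25579 - 33811) = (1 - 2550)*(-23131/(-20677) - 13405) + 1/(-25579 - 33811) = -2549*(-23131*(-1/20677) - 13405) + 1/(-59390) = -2549*(23131/20677 - 13405) - 1/59390 = -2549*(-277152054/20677) - 1/59390 = 706460585646/20677 - 1/59390 = 41956694181495263/1228007030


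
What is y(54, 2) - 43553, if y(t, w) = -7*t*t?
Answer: -63965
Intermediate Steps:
y(t, w) = -7*t**2
y(54, 2) - 43553 = -7*54**2 - 43553 = -7*2916 - 43553 = -20412 - 43553 = -63965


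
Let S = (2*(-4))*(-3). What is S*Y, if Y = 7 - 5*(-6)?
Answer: 888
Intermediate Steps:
Y = 37 (Y = 7 + 30 = 37)
S = 24 (S = -8*(-3) = 24)
S*Y = 24*37 = 888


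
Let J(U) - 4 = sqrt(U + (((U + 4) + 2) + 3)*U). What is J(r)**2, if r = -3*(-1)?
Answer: (4 + sqrt(39))**2 ≈ 104.96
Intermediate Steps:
r = 3
J(U) = 4 + sqrt(U + U*(9 + U)) (J(U) = 4 + sqrt(U + (((U + 4) + 2) + 3)*U) = 4 + sqrt(U + (((4 + U) + 2) + 3)*U) = 4 + sqrt(U + ((6 + U) + 3)*U) = 4 + sqrt(U + (9 + U)*U) = 4 + sqrt(U + U*(9 + U)))
J(r)**2 = (4 + sqrt(3*(10 + 3)))**2 = (4 + sqrt(3*13))**2 = (4 + sqrt(39))**2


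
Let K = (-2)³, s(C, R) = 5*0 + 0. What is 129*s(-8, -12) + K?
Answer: -8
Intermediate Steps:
s(C, R) = 0 (s(C, R) = 0 + 0 = 0)
K = -8
129*s(-8, -12) + K = 129*0 - 8 = 0 - 8 = -8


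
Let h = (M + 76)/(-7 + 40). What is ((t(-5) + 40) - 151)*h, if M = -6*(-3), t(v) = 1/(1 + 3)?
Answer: -20821/66 ≈ -315.47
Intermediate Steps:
t(v) = 1/4
M = 18
h = 94/33 (h = (18 + 76)/(-7 + 40) = 94/33 ≈ 2.8485)
((t(-5) + 40) - 151)*h = ((1/4 + 40) - 151)*(94/33) = (161/4 - 151)*(94/33) = -443/4*94/33 = -20821/66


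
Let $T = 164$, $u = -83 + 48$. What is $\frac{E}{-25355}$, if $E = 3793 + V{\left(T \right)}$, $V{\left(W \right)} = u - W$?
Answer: $- \frac{3594}{25355} \approx -0.14175$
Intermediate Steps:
$u = -35$
$V{\left(W \right)} = -35 - W$
$E = 3594$ ($E = 3793 - 199 = 3594$)
$\frac{E}{-25355} = \frac{3594}{-25355} = 3594 \left(- \frac{1}{25355}\right) = - \frac{3594}{25355}$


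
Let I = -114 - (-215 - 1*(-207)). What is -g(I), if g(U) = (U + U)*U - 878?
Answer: -21594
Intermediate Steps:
I = -106 (I = -114 - (-215 + 207) = -114 - 1*(-8) = -114 + 8 = -106)
g(U) = -878 + 2*U**2 (g(U) = (2*U)*U - 878 = 2*U**2 - 878 = -878 + 2*U**2)
-g(I) = -(-878 + 2*(-106)**2) = -(-878 + 2*11236) = -(-878 + 22472) = -1*21594 = -21594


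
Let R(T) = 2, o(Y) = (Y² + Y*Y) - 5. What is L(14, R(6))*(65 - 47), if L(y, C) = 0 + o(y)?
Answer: 6966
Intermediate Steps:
o(Y) = -5 + 2*Y² (o(Y) = (Y² + Y²) - 5 = 2*Y² - 5 = -5 + 2*Y²)
L(y, C) = -5 + 2*y² (L(y, C) = 0 + (-5 + 2*y²) = -5 + 2*y²)
L(14, R(6))*(65 - 47) = (-5 + 2*14²)*(65 - 47) = (-5 + 2*196)*18 = (-5 + 392)*18 = 387*18 = 6966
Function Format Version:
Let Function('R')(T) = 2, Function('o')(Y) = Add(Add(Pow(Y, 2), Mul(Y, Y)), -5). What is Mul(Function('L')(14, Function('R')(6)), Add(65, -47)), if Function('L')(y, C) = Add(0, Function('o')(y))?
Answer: 6966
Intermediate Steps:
Function('o')(Y) = Add(-5, Mul(2, Pow(Y, 2))) (Function('o')(Y) = Add(Add(Pow(Y, 2), Pow(Y, 2)), -5) = Add(Mul(2, Pow(Y, 2)), -5) = Add(-5, Mul(2, Pow(Y, 2))))
Function('L')(y, C) = Add(-5, Mul(2, Pow(y, 2))) (Function('L')(y, C) = Add(0, Add(-5, Mul(2, Pow(y, 2)))) = Add(-5, Mul(2, Pow(y, 2))))
Mul(Function('L')(14, Function('R')(6)), Add(65, -47)) = Mul(Add(-5, Mul(2, Pow(14, 2))), Add(65, -47)) = Mul(Add(-5, Mul(2, 196)), 18) = Mul(Add(-5, 392), 18) = Mul(387, 18) = 6966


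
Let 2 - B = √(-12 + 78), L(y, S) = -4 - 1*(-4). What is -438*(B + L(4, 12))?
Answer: -876 + 438*√66 ≈ 2682.3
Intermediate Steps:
L(y, S) = 0 (L(y, S) = -4 + 4 = 0)
B = 2 - √66 (B = 2 - √(-12 + 78) = 2 - √66 ≈ -6.1240)
-438*(B + L(4, 12)) = -438*((2 - √66) + 0) = -438*(2 - √66) = -876 + 438*√66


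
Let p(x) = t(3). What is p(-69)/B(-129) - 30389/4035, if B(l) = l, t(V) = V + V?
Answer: -1314797/173505 ≈ -7.5779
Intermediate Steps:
t(V) = 2*V
p(x) = 6 (p(x) = 2*3 = 6)
p(-69)/B(-129) - 30389/4035 = 6/(-129) - 30389/4035 = 6*(-1/129) - 30389*1/4035 = -2/43 - 30389/4035 = -1314797/173505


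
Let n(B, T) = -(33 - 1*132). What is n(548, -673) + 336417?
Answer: 336516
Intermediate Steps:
n(B, T) = 99 (n(B, T) = -(33 - 132) = -1*(-99) = 99)
n(548, -673) + 336417 = 99 + 336417 = 336516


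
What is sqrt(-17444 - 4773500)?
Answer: 4*I*sqrt(299434) ≈ 2188.8*I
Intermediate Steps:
sqrt(-17444 - 4773500) = sqrt(-4790944) = 4*I*sqrt(299434)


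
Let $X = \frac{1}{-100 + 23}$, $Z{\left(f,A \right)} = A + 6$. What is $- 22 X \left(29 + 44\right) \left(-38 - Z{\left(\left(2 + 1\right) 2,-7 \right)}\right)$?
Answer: $- \frac{5402}{7} \approx -771.71$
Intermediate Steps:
$Z{\left(f,A \right)} = 6 + A$
$X = - \frac{1}{77}$ ($X = \frac{1}{-77} = - \frac{1}{77} \approx -0.012987$)
$- 22 X \left(29 + 44\right) \left(-38 - Z{\left(\left(2 + 1\right) 2,-7 \right)}\right) = \left(-22\right) \left(- \frac{1}{77}\right) \left(29 + 44\right) \left(-38 - \left(6 - 7\right)\right) = \frac{2 \cdot 73 \left(-38 - -1\right)}{7} = \frac{2 \cdot 73 \left(-38 + 1\right)}{7} = \frac{2 \cdot 73 \left(-37\right)}{7} = \frac{2}{7} \left(-2701\right) = - \frac{5402}{7}$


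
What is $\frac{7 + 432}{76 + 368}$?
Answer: $\frac{439}{444} \approx 0.98874$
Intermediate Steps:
$\frac{7 + 432}{76 + 368} = \frac{439}{444}$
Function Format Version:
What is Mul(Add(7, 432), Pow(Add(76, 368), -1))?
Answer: Rational(439, 444) ≈ 0.98874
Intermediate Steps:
Mul(Add(7, 432), Pow(Add(76, 368), -1)) = Mul(439, Pow(444, -1)) = Mul(439, Rational(1, 444)) = Rational(439, 444)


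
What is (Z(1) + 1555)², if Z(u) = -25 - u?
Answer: 2337841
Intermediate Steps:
(Z(1) + 1555)² = ((-25 - 1*1) + 1555)² = ((-25 - 1) + 1555)² = (-26 + 1555)² = 1529² = 2337841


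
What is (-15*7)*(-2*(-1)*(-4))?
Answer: 840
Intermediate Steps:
(-15*7)*(-2*(-1)*(-4)) = -210*(-4) = -105*(-8) = 840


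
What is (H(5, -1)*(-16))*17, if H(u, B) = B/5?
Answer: 272/5 ≈ 54.400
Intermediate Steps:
H(u, B) = B/5 (H(u, B) = B*(1/5) = B/5)
(H(5, -1)*(-16))*17 = (((1/5)*(-1))*(-16))*17 = -1/5*(-16)*17 = (16/5)*17 = 272/5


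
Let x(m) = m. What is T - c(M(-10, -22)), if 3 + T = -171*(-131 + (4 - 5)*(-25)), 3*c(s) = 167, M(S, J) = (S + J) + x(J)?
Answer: 54202/3 ≈ 18067.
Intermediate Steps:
M(S, J) = S + 2*J (M(S, J) = (S + J) + J = (J + S) + J = S + 2*J)
c(s) = 167/3 (c(s) = (⅓)*167 = 167/3)
T = 18123 (T = -3 - 171*(-131 + (4 - 5)*(-25)) = -3 - 171*(-131 - 1*(-25)) = -3 - 171*(-131 + 25) = -3 - 171*(-106) = -3 + 18126 = 18123)
T - c(M(-10, -22)) = 18123 - 1*167/3 = 18123 - 167/3 = 54202/3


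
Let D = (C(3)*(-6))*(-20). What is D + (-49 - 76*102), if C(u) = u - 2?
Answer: -7681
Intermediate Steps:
C(u) = -2 + u
D = 120 (D = ((-2 + 3)*(-6))*(-20) = (1*(-6))*(-20) = -6*(-20) = 120)
D + (-49 - 76*102) = 120 + (-49 - 76*102) = 120 + (-49 - 7752) = 120 - 7801 = -7681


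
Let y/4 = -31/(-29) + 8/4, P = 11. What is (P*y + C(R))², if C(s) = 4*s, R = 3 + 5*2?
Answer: 29419776/841 ≈ 34982.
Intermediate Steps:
R = 13 (R = 3 + 10 = 13)
y = 356/29 (y = 4*(-31/(-29) + 8/4) = 4*(-31*(-1/29) + 8*(¼)) = 4*(31/29 + 2) = 4*(89/29) = 356/29 ≈ 12.276)
(P*y + C(R))² = (11*(356/29) + 4*13)² = (3916/29 + 52)² = (5424/29)² = 29419776/841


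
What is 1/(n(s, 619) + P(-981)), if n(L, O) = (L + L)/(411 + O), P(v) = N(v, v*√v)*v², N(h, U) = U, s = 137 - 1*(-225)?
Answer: 186430/231898270534844501610729769 + 751177783490175*I*√109/231898270534844501610729769 ≈ 8.0393e-22 + 3.3819e-11*I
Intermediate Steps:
s = 362 (s = 137 + 225 = 362)
P(v) = v^(7/2) (P(v) = (v*√v)*v² = v^(3/2)*v² = v^(7/2))
n(L, O) = 2*L/(411 + O) (n(L, O) = (2*L)/(411 + O) = 2*L/(411 + O))
1/(n(s, 619) + P(-981)) = 1/(2*362/(411 + 619) + (-981)^(7/2)) = 1/(2*362/1030 - 2832228423*I*√109) = 1/(2*362*(1/1030) - 2832228423*I*√109) = 1/(362/515 - 2832228423*I*√109)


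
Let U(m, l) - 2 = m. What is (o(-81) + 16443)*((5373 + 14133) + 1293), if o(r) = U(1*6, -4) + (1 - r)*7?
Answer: 354102975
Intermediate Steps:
U(m, l) = 2 + m
o(r) = 15 - 7*r (o(r) = (2 + 1*6) + (1 - r)*7 = (2 + 6) + (7 - 7*r) = 8 + (7 - 7*r) = 15 - 7*r)
(o(-81) + 16443)*((5373 + 14133) + 1293) = ((15 - 7*(-81)) + 16443)*((5373 + 14133) + 1293) = ((15 + 567) + 16443)*(19506 + 1293) = (582 + 16443)*20799 = 17025*20799 = 354102975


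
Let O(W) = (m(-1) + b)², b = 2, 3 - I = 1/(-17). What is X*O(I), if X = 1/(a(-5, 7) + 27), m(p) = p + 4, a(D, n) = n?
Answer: 25/34 ≈ 0.73529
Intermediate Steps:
I = 52/17 (I = 3 - 1/(-17) = 3 - 1*(-1/17) = 3 + 1/17 = 52/17 ≈ 3.0588)
m(p) = 4 + p
O(W) = 25 (O(W) = ((4 - 1) + 2)² = (3 + 2)² = 5² = 25)
X = 1/34 (X = 1/(7 + 27) = 1/34 ≈ 0.029412)
X*O(I) = (1/34)*25 = 25/34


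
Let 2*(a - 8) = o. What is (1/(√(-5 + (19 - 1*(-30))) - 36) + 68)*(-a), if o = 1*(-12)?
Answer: -42550/313 + √11/313 ≈ -135.93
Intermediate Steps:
o = -12
a = 2 (a = 8 + (½)*(-12) = 8 - 6 = 2)
(1/(√(-5 + (19 - 1*(-30))) - 36) + 68)*(-a) = (1/(√(-5 + (19 - 1*(-30))) - 36) + 68)*(-1*2) = (1/(√(-5 + (19 + 30)) - 36) + 68)*(-2) = (1/(√(-5 + 49) - 36) + 68)*(-2) = (1/(√44 - 36) + 68)*(-2) = (1/(2*√11 - 36) + 68)*(-2) = (1/(-36 + 2*√11) + 68)*(-2) = (68 + 1/(-36 + 2*√11))*(-2) = -136 - 2/(-36 + 2*√11)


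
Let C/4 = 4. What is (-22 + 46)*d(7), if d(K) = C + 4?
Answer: 480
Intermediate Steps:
C = 16 (C = 4*4 = 16)
d(K) = 20 (d(K) = 16 + 4 = 20)
(-22 + 46)*d(7) = (-22 + 46)*20 = 24*20 = 480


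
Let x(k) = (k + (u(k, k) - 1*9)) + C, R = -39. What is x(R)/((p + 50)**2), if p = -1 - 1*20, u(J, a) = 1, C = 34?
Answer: -13/841 ≈ -0.015458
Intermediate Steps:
p = -21 (p = -1 - 20 = -21)
x(k) = 26 + k (x(k) = (k + (1 - 1*9)) + 34 = (k + (1 - 9)) + 34 = (k - 8) + 34 = (-8 + k) + 34 = 26 + k)
x(R)/((p + 50)**2) = (26 - 39)/((-21 + 50)**2) = -13/(29**2) = -13/841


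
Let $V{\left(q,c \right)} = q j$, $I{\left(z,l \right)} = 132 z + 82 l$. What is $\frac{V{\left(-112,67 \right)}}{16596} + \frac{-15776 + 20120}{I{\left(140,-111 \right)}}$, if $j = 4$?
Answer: $\frac{942940}{2161629} \approx 0.43622$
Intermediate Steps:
$I{\left(z,l \right)} = 82 l + 132 z$
$V{\left(q,c \right)} = 4 q$ ($V{\left(q,c \right)} = q 4 = 4 q$)
$\frac{V{\left(-112,67 \right)}}{16596} + \frac{-15776 + 20120}{I{\left(140,-111 \right)}} = \frac{4 \left(-112\right)}{16596} + \frac{-15776 + 20120}{82 \left(-111\right) + 132 \cdot 140} = \left(-448\right) \frac{1}{16596} + \frac{4344}{-9102 + 18480} = - \frac{112}{4149} + \frac{4344}{9378} = - \frac{112}{4149} + 4344 \cdot \frac{1}{9378} = - \frac{112}{4149} + \frac{724}{1563} = \frac{942940}{2161629}$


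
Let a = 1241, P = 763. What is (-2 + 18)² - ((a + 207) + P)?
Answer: -1955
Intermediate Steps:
(-2 + 18)² - ((a + 207) + P) = (-2 + 18)² - ((1241 + 207) + 763) = 16² - (1448 + 763) = 256 - 1*2211 = 256 - 2211 = -1955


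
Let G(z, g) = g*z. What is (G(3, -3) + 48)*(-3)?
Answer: -117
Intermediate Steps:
(G(3, -3) + 48)*(-3) = (-3*3 + 48)*(-3) = (-9 + 48)*(-3) = 39*(-3) = -117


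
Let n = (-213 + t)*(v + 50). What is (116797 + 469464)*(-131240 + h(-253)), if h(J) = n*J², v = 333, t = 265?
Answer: 747290483737044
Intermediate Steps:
n = 19916 (n = (-213 + 265)*(333 + 50) = 52*383 = 19916)
h(J) = 19916*J²
(116797 + 469464)*(-131240 + h(-253)) = (116797 + 469464)*(-131240 + 19916*(-253)²) = 586261*(-131240 + 19916*64009) = 586261*(-131240 + 1274803244) = 586261*1274672004 = 747290483737044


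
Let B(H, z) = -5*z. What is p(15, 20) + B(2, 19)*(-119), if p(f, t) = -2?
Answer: 11303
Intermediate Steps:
p(15, 20) + B(2, 19)*(-119) = -2 - 5*19*(-119) = -2 - 95*(-119) = -2 + 11305 = 11303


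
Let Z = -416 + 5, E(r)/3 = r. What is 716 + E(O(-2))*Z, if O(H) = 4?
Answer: -4216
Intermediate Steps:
E(r) = 3*r
Z = -411
716 + E(O(-2))*Z = 716 + (3*4)*(-411) = 716 + 12*(-411) = 716 - 4932 = -4216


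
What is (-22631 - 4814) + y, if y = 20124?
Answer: -7321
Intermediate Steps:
(-22631 - 4814) + y = (-22631 - 4814) + 20124 = -27445 + 20124 = -7321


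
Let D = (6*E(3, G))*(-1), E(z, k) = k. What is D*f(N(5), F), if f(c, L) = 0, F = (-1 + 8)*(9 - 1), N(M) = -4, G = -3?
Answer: 0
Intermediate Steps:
F = 56 (F = 7*8 = 56)
D = 18 (D = (6*(-3))*(-1) = -18*(-1) = 18)
D*f(N(5), F) = 18*0 = 0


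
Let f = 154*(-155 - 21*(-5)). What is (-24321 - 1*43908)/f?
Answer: 9747/1100 ≈ 8.8609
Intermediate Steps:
f = -7700 (f = 154*(-155 + 105) = 154*(-50) = -7700)
(-24321 - 1*43908)/f = (-24321 - 1*43908)/(-7700) = (-24321 - 43908)*(-1/7700) = -68229*(-1/7700) = 9747/1100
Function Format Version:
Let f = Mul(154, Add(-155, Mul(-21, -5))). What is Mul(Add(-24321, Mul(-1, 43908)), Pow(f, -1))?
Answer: Rational(9747, 1100) ≈ 8.8609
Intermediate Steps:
f = -7700 (f = Mul(154, Add(-155, 105)) = Mul(154, -50) = -7700)
Mul(Add(-24321, Mul(-1, 43908)), Pow(f, -1)) = Mul(Add(-24321, Mul(-1, 43908)), Pow(-7700, -1)) = Mul(Add(-24321, -43908), Rational(-1, 7700)) = Mul(-68229, Rational(-1, 7700)) = Rational(9747, 1100)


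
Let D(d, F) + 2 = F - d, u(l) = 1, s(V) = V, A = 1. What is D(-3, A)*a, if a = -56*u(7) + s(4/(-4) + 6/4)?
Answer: -111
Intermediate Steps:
D(d, F) = -2 + F - d (D(d, F) = -2 + (F - d) = -2 + F - d)
a = -111/2 (a = -56*1 + (4/(-4) + 6/4) = -56 + (4*(-¼) + 6*(¼)) = -56 + (-1 + 3/2) = -56 + ½ = -111/2 ≈ -55.500)
D(-3, A)*a = (-2 + 1 - 1*(-3))*(-111/2) = (-2 + 1 + 3)*(-111/2) = 2*(-111/2) = -111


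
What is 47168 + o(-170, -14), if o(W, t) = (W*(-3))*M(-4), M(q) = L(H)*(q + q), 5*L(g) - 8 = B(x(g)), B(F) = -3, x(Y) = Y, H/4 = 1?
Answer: 43088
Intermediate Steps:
H = 4 (H = 4*1 = 4)
L(g) = 1 (L(g) = 8/5 + (1/5)*(-3) = 8/5 - 3/5 = 1)
M(q) = 2*q (M(q) = 1*(q + q) = 1*(2*q) = 2*q)
o(W, t) = 24*W (o(W, t) = (W*(-3))*(2*(-4)) = -3*W*(-8) = 24*W)
47168 + o(-170, -14) = 47168 + 24*(-170) = 47168 - 4080 = 43088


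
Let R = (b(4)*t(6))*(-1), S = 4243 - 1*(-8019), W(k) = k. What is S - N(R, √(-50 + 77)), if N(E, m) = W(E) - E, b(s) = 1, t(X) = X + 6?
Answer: 12262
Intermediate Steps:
t(X) = 6 + X
S = 12262 (S = 4243 + 8019 = 12262)
R = -12 (R = (1*(6 + 6))*(-1) = (1*12)*(-1) = 12*(-1) = -12)
N(E, m) = 0 (N(E, m) = E - E = 0)
S - N(R, √(-50 + 77)) = 12262 - 1*0 = 12262 + 0 = 12262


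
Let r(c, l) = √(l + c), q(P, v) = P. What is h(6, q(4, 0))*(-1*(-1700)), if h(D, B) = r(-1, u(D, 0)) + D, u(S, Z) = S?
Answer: 10200 + 1700*√5 ≈ 14001.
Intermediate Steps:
r(c, l) = √(c + l)
h(D, B) = D + √(-1 + D) (h(D, B) = √(-1 + D) + D = D + √(-1 + D))
h(6, q(4, 0))*(-1*(-1700)) = (6 + √(-1 + 6))*(-1*(-1700)) = (6 + √5)*1700 = 10200 + 1700*√5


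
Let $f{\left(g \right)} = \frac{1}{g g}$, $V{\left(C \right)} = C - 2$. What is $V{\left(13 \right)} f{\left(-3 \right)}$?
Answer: $\frac{11}{9} \approx 1.2222$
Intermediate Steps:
$V{\left(C \right)} = -2 + C$
$f{\left(g \right)} = \frac{1}{g^{2}}$
$V{\left(13 \right)} f{\left(-3 \right)} = \frac{-2 + 13}{9} = 11 \cdot \frac{1}{9} = \frac{11}{9}$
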